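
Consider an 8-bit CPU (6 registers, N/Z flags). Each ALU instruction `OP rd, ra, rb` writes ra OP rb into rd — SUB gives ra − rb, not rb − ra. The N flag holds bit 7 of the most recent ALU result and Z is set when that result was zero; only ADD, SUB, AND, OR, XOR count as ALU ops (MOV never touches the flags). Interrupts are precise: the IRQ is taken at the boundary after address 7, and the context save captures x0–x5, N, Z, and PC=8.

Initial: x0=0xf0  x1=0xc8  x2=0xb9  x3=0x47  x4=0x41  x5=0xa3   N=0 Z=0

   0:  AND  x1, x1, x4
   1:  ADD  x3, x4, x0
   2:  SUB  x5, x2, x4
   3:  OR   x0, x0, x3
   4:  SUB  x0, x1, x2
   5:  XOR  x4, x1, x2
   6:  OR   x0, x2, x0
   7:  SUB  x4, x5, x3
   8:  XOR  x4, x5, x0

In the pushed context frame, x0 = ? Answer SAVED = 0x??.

after  0: x0=0xf0 x1=0x40 x2=0xb9 x3=0x47 x4=0x41 x5=0xa3  N=0 Z=0
after  1: x0=0xf0 x1=0x40 x2=0xb9 x3=0x31 x4=0x41 x5=0xa3  N=0 Z=0
after  2: x0=0xf0 x1=0x40 x2=0xb9 x3=0x31 x4=0x41 x5=0x78  N=0 Z=0
after  3: x0=0xf1 x1=0x40 x2=0xb9 x3=0x31 x4=0x41 x5=0x78  N=1 Z=0
after  4: x0=0x87 x1=0x40 x2=0xb9 x3=0x31 x4=0x41 x5=0x78  N=1 Z=0
after  5: x0=0x87 x1=0x40 x2=0xb9 x3=0x31 x4=0xf9 x5=0x78  N=1 Z=0
after  6: x0=0xbf x1=0x40 x2=0xb9 x3=0x31 x4=0xf9 x5=0x78  N=1 Z=0
after  7: x0=0xbf x1=0x40 x2=0xb9 x3=0x31 x4=0x47 x5=0x78  N=0 Z=0
-- IRQ taken; context saved, return-PC = 8 --

SAVED = 0xbf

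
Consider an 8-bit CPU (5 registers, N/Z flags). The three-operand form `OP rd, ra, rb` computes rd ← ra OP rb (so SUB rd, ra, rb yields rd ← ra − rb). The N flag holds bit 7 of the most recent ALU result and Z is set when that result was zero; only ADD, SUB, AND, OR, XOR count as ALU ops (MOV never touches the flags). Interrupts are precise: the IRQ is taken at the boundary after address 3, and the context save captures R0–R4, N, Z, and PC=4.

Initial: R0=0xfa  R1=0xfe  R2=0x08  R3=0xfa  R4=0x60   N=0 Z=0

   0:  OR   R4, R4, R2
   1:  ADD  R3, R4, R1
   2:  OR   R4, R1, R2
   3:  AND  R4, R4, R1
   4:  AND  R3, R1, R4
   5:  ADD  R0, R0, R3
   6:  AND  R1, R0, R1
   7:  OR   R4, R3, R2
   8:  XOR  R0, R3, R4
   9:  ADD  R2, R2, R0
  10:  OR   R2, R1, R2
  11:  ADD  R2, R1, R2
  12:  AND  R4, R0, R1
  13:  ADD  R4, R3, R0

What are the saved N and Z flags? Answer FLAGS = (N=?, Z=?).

after  0: R0=0xfa R1=0xfe R2=0x08 R3=0xfa R4=0x68  N=0 Z=0
after  1: R0=0xfa R1=0xfe R2=0x08 R3=0x66 R4=0x68  N=0 Z=0
after  2: R0=0xfa R1=0xfe R2=0x08 R3=0x66 R4=0xfe  N=1 Z=0
after  3: R0=0xfa R1=0xfe R2=0x08 R3=0x66 R4=0xfe  N=1 Z=0
-- IRQ taken; context saved, return-PC = 4 --

FLAGS = (N=1, Z=0)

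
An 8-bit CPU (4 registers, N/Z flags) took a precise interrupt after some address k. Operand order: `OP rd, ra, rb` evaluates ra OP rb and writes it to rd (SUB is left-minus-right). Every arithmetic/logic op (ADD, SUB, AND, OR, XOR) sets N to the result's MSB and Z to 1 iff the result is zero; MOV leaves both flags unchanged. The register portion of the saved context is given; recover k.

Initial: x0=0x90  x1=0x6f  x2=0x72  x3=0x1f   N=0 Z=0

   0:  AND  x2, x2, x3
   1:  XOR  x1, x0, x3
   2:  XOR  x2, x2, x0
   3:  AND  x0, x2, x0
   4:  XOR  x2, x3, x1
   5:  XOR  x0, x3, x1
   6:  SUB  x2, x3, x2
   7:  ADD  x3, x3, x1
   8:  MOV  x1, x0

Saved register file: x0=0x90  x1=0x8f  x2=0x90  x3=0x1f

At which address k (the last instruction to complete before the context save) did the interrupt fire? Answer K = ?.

after  0: x0=0x90 x1=0x6f x2=0x12 x3=0x1f  N=0 Z=0
after  1: x0=0x90 x1=0x8f x2=0x12 x3=0x1f  N=1 Z=0
after  2: x0=0x90 x1=0x8f x2=0x82 x3=0x1f  N=1 Z=0
after  3: x0=0x80 x1=0x8f x2=0x82 x3=0x1f  N=1 Z=0
after  4: x0=0x80 x1=0x8f x2=0x90 x3=0x1f  N=1 Z=0
after  5: x0=0x90 x1=0x8f x2=0x90 x3=0x1f  N=1 Z=0
-- IRQ taken; context saved, return-PC = 6 --

K = 5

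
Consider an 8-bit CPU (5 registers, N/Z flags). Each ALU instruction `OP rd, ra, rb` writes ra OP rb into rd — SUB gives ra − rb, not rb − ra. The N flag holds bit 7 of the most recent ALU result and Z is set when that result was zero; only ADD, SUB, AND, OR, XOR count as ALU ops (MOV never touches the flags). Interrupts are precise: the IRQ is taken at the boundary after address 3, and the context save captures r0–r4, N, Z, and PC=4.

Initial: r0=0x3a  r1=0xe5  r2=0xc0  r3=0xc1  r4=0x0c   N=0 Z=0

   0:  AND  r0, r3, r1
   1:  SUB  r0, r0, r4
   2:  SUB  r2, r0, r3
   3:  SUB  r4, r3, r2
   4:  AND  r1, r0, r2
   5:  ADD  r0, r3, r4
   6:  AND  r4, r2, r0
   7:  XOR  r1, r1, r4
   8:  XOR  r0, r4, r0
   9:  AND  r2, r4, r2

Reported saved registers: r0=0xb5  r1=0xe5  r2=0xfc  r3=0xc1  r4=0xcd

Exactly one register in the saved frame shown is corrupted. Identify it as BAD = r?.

BAD = r2

after  0: r0=0xc1 r1=0xe5 r2=0xc0 r3=0xc1 r4=0x0c  N=1 Z=0
after  1: r0=0xb5 r1=0xe5 r2=0xc0 r3=0xc1 r4=0x0c  N=1 Z=0
after  2: r0=0xb5 r1=0xe5 r2=0xf4 r3=0xc1 r4=0x0c  N=1 Z=0
after  3: r0=0xb5 r1=0xe5 r2=0xf4 r3=0xc1 r4=0xcd  N=1 Z=0
-- IRQ taken; context saved, return-PC = 4 --
mismatch: r2: reported 0xfc vs actual 0xf4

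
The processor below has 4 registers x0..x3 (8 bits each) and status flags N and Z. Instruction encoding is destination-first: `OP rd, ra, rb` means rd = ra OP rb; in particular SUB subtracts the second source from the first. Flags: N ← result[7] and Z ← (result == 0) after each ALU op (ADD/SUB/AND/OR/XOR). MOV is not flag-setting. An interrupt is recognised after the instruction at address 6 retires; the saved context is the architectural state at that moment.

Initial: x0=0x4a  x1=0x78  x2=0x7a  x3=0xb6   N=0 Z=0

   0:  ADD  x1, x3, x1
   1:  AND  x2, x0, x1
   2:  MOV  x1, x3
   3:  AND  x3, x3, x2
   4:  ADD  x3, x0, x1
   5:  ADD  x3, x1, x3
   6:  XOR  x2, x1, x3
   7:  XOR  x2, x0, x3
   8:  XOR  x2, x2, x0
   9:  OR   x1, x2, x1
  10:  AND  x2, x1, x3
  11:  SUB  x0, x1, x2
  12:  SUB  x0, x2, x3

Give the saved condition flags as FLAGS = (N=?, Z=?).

FLAGS = (N=0, Z=1)

after  0: x0=0x4a x1=0x2e x2=0x7a x3=0xb6  N=0 Z=0
after  1: x0=0x4a x1=0x2e x2=0x0a x3=0xb6  N=0 Z=0
after  2: x0=0x4a x1=0xb6 x2=0x0a x3=0xb6  N=0 Z=0
after  3: x0=0x4a x1=0xb6 x2=0x0a x3=0x02  N=0 Z=0
after  4: x0=0x4a x1=0xb6 x2=0x0a x3=0x00  N=0 Z=1
after  5: x0=0x4a x1=0xb6 x2=0x0a x3=0xb6  N=1 Z=0
after  6: x0=0x4a x1=0xb6 x2=0x00 x3=0xb6  N=0 Z=1
-- IRQ taken; context saved, return-PC = 7 --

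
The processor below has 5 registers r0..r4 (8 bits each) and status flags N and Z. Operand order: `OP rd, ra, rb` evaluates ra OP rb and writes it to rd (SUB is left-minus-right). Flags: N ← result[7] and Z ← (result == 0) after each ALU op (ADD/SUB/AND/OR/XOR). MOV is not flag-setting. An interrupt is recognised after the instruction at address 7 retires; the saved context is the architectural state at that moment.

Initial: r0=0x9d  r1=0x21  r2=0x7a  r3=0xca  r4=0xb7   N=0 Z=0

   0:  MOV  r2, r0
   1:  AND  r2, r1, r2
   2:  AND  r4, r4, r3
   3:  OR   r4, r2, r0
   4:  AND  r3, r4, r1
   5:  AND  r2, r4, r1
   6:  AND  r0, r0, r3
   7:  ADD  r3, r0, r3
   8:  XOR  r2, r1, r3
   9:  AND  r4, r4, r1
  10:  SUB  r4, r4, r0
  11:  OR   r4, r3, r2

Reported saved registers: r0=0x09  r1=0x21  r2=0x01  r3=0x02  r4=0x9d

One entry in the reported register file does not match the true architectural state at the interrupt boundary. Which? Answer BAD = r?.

after  0: r0=0x9d r1=0x21 r2=0x9d r3=0xca r4=0xb7  N=0 Z=0
after  1: r0=0x9d r1=0x21 r2=0x01 r3=0xca r4=0xb7  N=0 Z=0
after  2: r0=0x9d r1=0x21 r2=0x01 r3=0xca r4=0x82  N=1 Z=0
after  3: r0=0x9d r1=0x21 r2=0x01 r3=0xca r4=0x9d  N=1 Z=0
after  4: r0=0x9d r1=0x21 r2=0x01 r3=0x01 r4=0x9d  N=0 Z=0
after  5: r0=0x9d r1=0x21 r2=0x01 r3=0x01 r4=0x9d  N=0 Z=0
after  6: r0=0x01 r1=0x21 r2=0x01 r3=0x01 r4=0x9d  N=0 Z=0
after  7: r0=0x01 r1=0x21 r2=0x01 r3=0x02 r4=0x9d  N=0 Z=0
-- IRQ taken; context saved, return-PC = 8 --
mismatch: r0: reported 0x09 vs actual 0x01

BAD = r0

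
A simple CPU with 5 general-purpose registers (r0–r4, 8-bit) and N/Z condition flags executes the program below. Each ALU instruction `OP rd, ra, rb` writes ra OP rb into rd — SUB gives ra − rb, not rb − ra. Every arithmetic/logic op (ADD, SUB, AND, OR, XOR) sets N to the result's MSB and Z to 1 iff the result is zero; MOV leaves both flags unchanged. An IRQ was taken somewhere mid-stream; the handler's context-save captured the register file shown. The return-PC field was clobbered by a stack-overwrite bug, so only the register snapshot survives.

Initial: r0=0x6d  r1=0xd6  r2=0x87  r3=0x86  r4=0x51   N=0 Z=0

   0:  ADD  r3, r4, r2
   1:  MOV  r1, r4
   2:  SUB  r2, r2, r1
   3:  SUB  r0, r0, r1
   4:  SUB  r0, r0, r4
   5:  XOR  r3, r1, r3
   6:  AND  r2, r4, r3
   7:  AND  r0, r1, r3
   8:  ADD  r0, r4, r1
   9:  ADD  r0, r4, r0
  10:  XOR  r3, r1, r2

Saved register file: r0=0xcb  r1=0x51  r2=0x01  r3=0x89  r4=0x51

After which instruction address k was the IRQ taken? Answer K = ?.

K = 6

after  0: r0=0x6d r1=0xd6 r2=0x87 r3=0xd8 r4=0x51  N=1 Z=0
after  1: r0=0x6d r1=0x51 r2=0x87 r3=0xd8 r4=0x51  N=1 Z=0
after  2: r0=0x6d r1=0x51 r2=0x36 r3=0xd8 r4=0x51  N=0 Z=0
after  3: r0=0x1c r1=0x51 r2=0x36 r3=0xd8 r4=0x51  N=0 Z=0
after  4: r0=0xcb r1=0x51 r2=0x36 r3=0xd8 r4=0x51  N=1 Z=0
after  5: r0=0xcb r1=0x51 r2=0x36 r3=0x89 r4=0x51  N=1 Z=0
after  6: r0=0xcb r1=0x51 r2=0x01 r3=0x89 r4=0x51  N=0 Z=0
-- IRQ taken; context saved, return-PC = 7 --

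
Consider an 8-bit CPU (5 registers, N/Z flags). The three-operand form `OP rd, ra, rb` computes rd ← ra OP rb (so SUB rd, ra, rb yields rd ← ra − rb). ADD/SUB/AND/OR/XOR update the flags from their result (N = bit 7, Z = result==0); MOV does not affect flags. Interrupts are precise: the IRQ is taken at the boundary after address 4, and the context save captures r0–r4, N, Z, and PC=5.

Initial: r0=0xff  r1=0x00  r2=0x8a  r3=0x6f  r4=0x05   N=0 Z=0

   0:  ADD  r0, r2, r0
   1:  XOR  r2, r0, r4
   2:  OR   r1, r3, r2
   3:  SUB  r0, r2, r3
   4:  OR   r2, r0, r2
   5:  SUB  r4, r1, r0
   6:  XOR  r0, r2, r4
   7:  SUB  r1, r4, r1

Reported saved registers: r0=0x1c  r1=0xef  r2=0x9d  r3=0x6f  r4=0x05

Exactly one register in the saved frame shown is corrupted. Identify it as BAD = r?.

after  0: r0=0x89 r1=0x00 r2=0x8a r3=0x6f r4=0x05  N=1 Z=0
after  1: r0=0x89 r1=0x00 r2=0x8c r3=0x6f r4=0x05  N=1 Z=0
after  2: r0=0x89 r1=0xef r2=0x8c r3=0x6f r4=0x05  N=1 Z=0
after  3: r0=0x1d r1=0xef r2=0x8c r3=0x6f r4=0x05  N=0 Z=0
after  4: r0=0x1d r1=0xef r2=0x9d r3=0x6f r4=0x05  N=1 Z=0
-- IRQ taken; context saved, return-PC = 5 --
mismatch: r0: reported 0x1c vs actual 0x1d

BAD = r0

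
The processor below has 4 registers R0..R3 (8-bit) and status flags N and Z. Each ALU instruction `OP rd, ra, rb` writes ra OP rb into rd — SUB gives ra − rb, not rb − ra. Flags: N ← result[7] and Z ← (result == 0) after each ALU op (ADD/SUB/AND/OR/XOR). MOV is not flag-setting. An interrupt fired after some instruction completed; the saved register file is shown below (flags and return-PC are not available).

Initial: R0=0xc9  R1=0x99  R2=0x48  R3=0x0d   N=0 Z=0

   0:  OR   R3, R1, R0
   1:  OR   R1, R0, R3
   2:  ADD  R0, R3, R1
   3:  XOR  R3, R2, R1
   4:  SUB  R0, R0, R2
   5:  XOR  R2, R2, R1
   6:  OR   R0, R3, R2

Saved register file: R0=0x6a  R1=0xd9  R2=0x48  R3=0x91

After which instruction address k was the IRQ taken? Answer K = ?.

K = 4

after  0: R0=0xc9 R1=0x99 R2=0x48 R3=0xd9  N=1 Z=0
after  1: R0=0xc9 R1=0xd9 R2=0x48 R3=0xd9  N=1 Z=0
after  2: R0=0xb2 R1=0xd9 R2=0x48 R3=0xd9  N=1 Z=0
after  3: R0=0xb2 R1=0xd9 R2=0x48 R3=0x91  N=1 Z=0
after  4: R0=0x6a R1=0xd9 R2=0x48 R3=0x91  N=0 Z=0
-- IRQ taken; context saved, return-PC = 5 --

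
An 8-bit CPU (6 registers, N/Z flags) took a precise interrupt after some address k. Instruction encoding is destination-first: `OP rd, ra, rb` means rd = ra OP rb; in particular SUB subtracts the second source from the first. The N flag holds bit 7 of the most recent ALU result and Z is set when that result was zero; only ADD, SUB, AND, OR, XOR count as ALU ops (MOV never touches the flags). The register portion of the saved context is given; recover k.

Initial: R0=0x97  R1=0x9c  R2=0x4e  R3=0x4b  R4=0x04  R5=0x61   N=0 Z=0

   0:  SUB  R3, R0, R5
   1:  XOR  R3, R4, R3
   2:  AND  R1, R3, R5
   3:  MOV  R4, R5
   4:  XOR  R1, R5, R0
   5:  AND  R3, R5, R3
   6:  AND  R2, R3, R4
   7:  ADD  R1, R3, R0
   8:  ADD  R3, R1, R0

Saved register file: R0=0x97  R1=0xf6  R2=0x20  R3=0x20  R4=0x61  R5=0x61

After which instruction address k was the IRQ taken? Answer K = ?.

K = 6

after  0: R0=0x97 R1=0x9c R2=0x4e R3=0x36 R4=0x04 R5=0x61  N=0 Z=0
after  1: R0=0x97 R1=0x9c R2=0x4e R3=0x32 R4=0x04 R5=0x61  N=0 Z=0
after  2: R0=0x97 R1=0x20 R2=0x4e R3=0x32 R4=0x04 R5=0x61  N=0 Z=0
after  3: R0=0x97 R1=0x20 R2=0x4e R3=0x32 R4=0x61 R5=0x61  N=0 Z=0
after  4: R0=0x97 R1=0xf6 R2=0x4e R3=0x32 R4=0x61 R5=0x61  N=1 Z=0
after  5: R0=0x97 R1=0xf6 R2=0x4e R3=0x20 R4=0x61 R5=0x61  N=0 Z=0
after  6: R0=0x97 R1=0xf6 R2=0x20 R3=0x20 R4=0x61 R5=0x61  N=0 Z=0
-- IRQ taken; context saved, return-PC = 7 --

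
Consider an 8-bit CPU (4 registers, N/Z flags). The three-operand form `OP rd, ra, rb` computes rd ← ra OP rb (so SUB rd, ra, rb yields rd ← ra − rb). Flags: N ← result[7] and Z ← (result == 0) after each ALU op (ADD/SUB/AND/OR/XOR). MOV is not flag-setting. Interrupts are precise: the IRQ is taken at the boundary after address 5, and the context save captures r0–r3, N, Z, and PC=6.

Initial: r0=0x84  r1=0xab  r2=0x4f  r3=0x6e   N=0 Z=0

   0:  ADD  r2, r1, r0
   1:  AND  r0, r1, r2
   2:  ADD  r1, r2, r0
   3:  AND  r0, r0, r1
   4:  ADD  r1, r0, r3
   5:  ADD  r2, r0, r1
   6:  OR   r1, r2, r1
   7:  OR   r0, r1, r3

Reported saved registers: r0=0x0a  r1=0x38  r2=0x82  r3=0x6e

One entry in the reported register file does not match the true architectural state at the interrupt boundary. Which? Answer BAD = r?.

after  0: r0=0x84 r1=0xab r2=0x2f r3=0x6e  N=0 Z=0
after  1: r0=0x2b r1=0xab r2=0x2f r3=0x6e  N=0 Z=0
after  2: r0=0x2b r1=0x5a r2=0x2f r3=0x6e  N=0 Z=0
after  3: r0=0x0a r1=0x5a r2=0x2f r3=0x6e  N=0 Z=0
after  4: r0=0x0a r1=0x78 r2=0x2f r3=0x6e  N=0 Z=0
after  5: r0=0x0a r1=0x78 r2=0x82 r3=0x6e  N=1 Z=0
-- IRQ taken; context saved, return-PC = 6 --
mismatch: r1: reported 0x38 vs actual 0x78

BAD = r1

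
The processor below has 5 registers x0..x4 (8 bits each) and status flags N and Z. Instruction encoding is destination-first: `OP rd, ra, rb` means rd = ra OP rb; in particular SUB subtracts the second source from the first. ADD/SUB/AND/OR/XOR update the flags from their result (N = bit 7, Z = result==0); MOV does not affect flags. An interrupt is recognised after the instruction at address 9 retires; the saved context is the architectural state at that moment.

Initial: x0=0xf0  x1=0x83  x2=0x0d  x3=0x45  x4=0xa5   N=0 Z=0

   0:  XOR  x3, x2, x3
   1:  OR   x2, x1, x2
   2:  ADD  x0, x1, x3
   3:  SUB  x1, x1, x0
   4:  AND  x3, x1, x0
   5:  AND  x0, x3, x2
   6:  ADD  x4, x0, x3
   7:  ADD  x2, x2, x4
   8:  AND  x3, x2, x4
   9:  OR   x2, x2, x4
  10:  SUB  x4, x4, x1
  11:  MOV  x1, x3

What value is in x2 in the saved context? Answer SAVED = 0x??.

SAVED = 0x9f

after  0: x0=0xf0 x1=0x83 x2=0x0d x3=0x48 x4=0xa5  N=0 Z=0
after  1: x0=0xf0 x1=0x83 x2=0x8f x3=0x48 x4=0xa5  N=1 Z=0
after  2: x0=0xcb x1=0x83 x2=0x8f x3=0x48 x4=0xa5  N=1 Z=0
after  3: x0=0xcb x1=0xb8 x2=0x8f x3=0x48 x4=0xa5  N=1 Z=0
after  4: x0=0xcb x1=0xb8 x2=0x8f x3=0x88 x4=0xa5  N=1 Z=0
after  5: x0=0x88 x1=0xb8 x2=0x8f x3=0x88 x4=0xa5  N=1 Z=0
after  6: x0=0x88 x1=0xb8 x2=0x8f x3=0x88 x4=0x10  N=0 Z=0
after  7: x0=0x88 x1=0xb8 x2=0x9f x3=0x88 x4=0x10  N=1 Z=0
after  8: x0=0x88 x1=0xb8 x2=0x9f x3=0x10 x4=0x10  N=0 Z=0
after  9: x0=0x88 x1=0xb8 x2=0x9f x3=0x10 x4=0x10  N=1 Z=0
-- IRQ taken; context saved, return-PC = 10 --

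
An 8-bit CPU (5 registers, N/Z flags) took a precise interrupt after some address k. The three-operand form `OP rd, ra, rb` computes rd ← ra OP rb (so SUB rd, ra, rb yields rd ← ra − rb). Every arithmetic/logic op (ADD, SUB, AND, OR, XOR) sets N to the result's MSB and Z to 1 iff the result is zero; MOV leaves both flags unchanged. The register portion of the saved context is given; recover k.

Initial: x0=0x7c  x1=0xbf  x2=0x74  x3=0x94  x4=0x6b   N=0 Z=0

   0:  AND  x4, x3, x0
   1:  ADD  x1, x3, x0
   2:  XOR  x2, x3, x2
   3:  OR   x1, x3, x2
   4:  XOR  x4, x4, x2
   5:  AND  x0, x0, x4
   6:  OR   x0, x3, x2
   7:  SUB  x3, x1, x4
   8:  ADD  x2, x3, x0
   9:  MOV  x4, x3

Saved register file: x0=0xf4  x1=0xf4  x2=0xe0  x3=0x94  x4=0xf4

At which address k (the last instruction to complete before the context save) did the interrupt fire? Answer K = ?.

after  0: x0=0x7c x1=0xbf x2=0x74 x3=0x94 x4=0x14  N=0 Z=0
after  1: x0=0x7c x1=0x10 x2=0x74 x3=0x94 x4=0x14  N=0 Z=0
after  2: x0=0x7c x1=0x10 x2=0xe0 x3=0x94 x4=0x14  N=1 Z=0
after  3: x0=0x7c x1=0xf4 x2=0xe0 x3=0x94 x4=0x14  N=1 Z=0
after  4: x0=0x7c x1=0xf4 x2=0xe0 x3=0x94 x4=0xf4  N=1 Z=0
after  5: x0=0x74 x1=0xf4 x2=0xe0 x3=0x94 x4=0xf4  N=0 Z=0
after  6: x0=0xf4 x1=0xf4 x2=0xe0 x3=0x94 x4=0xf4  N=1 Z=0
-- IRQ taken; context saved, return-PC = 7 --

K = 6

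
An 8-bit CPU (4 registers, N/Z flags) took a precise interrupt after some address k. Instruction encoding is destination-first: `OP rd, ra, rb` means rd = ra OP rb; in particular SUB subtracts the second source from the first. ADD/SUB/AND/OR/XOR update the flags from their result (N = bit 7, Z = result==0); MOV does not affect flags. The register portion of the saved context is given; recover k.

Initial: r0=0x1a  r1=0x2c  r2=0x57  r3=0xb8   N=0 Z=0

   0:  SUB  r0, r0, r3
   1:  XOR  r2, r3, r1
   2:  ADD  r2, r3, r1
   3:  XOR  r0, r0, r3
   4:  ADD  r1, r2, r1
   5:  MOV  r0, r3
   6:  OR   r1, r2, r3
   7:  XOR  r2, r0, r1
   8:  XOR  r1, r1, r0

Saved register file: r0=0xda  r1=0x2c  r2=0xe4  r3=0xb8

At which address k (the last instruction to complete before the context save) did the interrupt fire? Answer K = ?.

K = 3

after  0: r0=0x62 r1=0x2c r2=0x57 r3=0xb8  N=0 Z=0
after  1: r0=0x62 r1=0x2c r2=0x94 r3=0xb8  N=1 Z=0
after  2: r0=0x62 r1=0x2c r2=0xe4 r3=0xb8  N=1 Z=0
after  3: r0=0xda r1=0x2c r2=0xe4 r3=0xb8  N=1 Z=0
-- IRQ taken; context saved, return-PC = 4 --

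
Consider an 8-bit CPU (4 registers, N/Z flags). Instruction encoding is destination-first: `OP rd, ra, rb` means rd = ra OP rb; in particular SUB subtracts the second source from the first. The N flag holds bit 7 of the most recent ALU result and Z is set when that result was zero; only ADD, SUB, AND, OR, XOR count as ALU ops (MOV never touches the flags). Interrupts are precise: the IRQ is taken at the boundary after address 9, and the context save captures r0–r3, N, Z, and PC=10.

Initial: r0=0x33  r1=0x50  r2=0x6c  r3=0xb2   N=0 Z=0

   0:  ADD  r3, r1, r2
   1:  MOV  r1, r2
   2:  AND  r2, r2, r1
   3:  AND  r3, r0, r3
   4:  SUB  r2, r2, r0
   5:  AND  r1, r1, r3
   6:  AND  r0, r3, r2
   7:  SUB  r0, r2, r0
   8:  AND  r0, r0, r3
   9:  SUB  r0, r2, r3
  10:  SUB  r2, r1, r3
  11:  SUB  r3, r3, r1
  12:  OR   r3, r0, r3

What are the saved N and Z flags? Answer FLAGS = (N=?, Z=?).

FLAGS = (N=0, Z=0)

after  0: r0=0x33 r1=0x50 r2=0x6c r3=0xbc  N=1 Z=0
after  1: r0=0x33 r1=0x6c r2=0x6c r3=0xbc  N=1 Z=0
after  2: r0=0x33 r1=0x6c r2=0x6c r3=0xbc  N=0 Z=0
after  3: r0=0x33 r1=0x6c r2=0x6c r3=0x30  N=0 Z=0
after  4: r0=0x33 r1=0x6c r2=0x39 r3=0x30  N=0 Z=0
after  5: r0=0x33 r1=0x20 r2=0x39 r3=0x30  N=0 Z=0
after  6: r0=0x30 r1=0x20 r2=0x39 r3=0x30  N=0 Z=0
after  7: r0=0x09 r1=0x20 r2=0x39 r3=0x30  N=0 Z=0
after  8: r0=0x00 r1=0x20 r2=0x39 r3=0x30  N=0 Z=1
after  9: r0=0x09 r1=0x20 r2=0x39 r3=0x30  N=0 Z=0
-- IRQ taken; context saved, return-PC = 10 --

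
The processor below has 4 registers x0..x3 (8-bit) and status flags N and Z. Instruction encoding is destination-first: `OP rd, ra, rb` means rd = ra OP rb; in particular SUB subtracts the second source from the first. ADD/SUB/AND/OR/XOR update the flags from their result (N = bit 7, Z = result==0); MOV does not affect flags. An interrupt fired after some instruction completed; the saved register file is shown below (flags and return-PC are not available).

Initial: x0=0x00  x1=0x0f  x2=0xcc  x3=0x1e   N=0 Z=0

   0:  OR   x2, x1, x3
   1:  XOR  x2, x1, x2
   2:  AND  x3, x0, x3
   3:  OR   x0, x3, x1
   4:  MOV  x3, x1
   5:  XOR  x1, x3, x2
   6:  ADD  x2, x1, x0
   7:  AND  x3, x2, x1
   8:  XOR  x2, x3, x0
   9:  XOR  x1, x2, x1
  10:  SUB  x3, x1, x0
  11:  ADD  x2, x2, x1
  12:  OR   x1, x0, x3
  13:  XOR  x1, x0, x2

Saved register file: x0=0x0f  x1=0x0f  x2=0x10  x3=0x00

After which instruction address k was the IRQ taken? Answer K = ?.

after  0: x0=0x00 x1=0x0f x2=0x1f x3=0x1e  N=0 Z=0
after  1: x0=0x00 x1=0x0f x2=0x10 x3=0x1e  N=0 Z=0
after  2: x0=0x00 x1=0x0f x2=0x10 x3=0x00  N=0 Z=1
after  3: x0=0x0f x1=0x0f x2=0x10 x3=0x00  N=0 Z=0
-- IRQ taken; context saved, return-PC = 4 --

K = 3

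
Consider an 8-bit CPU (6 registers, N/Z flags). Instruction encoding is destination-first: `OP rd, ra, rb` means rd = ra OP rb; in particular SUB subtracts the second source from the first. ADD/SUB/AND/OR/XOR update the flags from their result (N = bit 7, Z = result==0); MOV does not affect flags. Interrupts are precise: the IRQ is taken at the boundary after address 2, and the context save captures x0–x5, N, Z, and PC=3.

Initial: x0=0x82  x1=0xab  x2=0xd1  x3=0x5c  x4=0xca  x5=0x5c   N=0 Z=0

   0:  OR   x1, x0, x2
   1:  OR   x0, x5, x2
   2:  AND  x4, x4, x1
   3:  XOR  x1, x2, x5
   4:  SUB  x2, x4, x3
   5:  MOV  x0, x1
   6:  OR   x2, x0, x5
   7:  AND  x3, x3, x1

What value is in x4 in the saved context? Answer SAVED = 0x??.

after  0: x0=0x82 x1=0xd3 x2=0xd1 x3=0x5c x4=0xca x5=0x5c  N=1 Z=0
after  1: x0=0xdd x1=0xd3 x2=0xd1 x3=0x5c x4=0xca x5=0x5c  N=1 Z=0
after  2: x0=0xdd x1=0xd3 x2=0xd1 x3=0x5c x4=0xc2 x5=0x5c  N=1 Z=0
-- IRQ taken; context saved, return-PC = 3 --

SAVED = 0xc2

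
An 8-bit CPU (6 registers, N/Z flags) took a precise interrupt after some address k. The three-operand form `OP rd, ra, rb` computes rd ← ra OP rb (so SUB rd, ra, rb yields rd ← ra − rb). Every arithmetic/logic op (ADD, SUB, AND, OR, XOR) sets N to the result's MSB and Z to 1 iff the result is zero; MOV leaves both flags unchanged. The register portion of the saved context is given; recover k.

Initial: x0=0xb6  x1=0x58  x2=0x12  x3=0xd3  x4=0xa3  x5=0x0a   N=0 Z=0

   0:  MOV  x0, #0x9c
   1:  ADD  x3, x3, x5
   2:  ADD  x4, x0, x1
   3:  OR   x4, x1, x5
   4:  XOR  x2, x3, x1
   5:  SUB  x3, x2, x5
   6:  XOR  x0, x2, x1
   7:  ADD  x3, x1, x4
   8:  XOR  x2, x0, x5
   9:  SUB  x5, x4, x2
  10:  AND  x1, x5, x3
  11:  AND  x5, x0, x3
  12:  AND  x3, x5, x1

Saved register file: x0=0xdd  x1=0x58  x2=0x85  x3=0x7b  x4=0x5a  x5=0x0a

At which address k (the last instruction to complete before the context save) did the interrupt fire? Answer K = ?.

K = 6

after  0: x0=0x9c x1=0x58 x2=0x12 x3=0xd3 x4=0xa3 x5=0x0a  N=0 Z=0
after  1: x0=0x9c x1=0x58 x2=0x12 x3=0xdd x4=0xa3 x5=0x0a  N=1 Z=0
after  2: x0=0x9c x1=0x58 x2=0x12 x3=0xdd x4=0xf4 x5=0x0a  N=1 Z=0
after  3: x0=0x9c x1=0x58 x2=0x12 x3=0xdd x4=0x5a x5=0x0a  N=0 Z=0
after  4: x0=0x9c x1=0x58 x2=0x85 x3=0xdd x4=0x5a x5=0x0a  N=1 Z=0
after  5: x0=0x9c x1=0x58 x2=0x85 x3=0x7b x4=0x5a x5=0x0a  N=0 Z=0
after  6: x0=0xdd x1=0x58 x2=0x85 x3=0x7b x4=0x5a x5=0x0a  N=1 Z=0
-- IRQ taken; context saved, return-PC = 7 --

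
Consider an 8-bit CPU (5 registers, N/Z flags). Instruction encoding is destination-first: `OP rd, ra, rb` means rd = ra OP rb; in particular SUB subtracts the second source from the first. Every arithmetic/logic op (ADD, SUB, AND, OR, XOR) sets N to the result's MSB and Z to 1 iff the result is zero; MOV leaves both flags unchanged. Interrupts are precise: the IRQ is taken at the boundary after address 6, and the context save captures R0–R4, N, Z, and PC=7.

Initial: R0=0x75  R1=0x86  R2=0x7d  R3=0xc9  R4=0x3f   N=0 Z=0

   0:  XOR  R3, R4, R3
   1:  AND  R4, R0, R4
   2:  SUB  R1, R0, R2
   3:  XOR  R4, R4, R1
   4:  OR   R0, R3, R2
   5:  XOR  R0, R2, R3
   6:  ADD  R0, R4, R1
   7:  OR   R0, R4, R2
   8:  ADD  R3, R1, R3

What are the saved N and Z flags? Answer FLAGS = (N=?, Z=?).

after  0: R0=0x75 R1=0x86 R2=0x7d R3=0xf6 R4=0x3f  N=1 Z=0
after  1: R0=0x75 R1=0x86 R2=0x7d R3=0xf6 R4=0x35  N=0 Z=0
after  2: R0=0x75 R1=0xf8 R2=0x7d R3=0xf6 R4=0x35  N=1 Z=0
after  3: R0=0x75 R1=0xf8 R2=0x7d R3=0xf6 R4=0xcd  N=1 Z=0
after  4: R0=0xff R1=0xf8 R2=0x7d R3=0xf6 R4=0xcd  N=1 Z=0
after  5: R0=0x8b R1=0xf8 R2=0x7d R3=0xf6 R4=0xcd  N=1 Z=0
after  6: R0=0xc5 R1=0xf8 R2=0x7d R3=0xf6 R4=0xcd  N=1 Z=0
-- IRQ taken; context saved, return-PC = 7 --

FLAGS = (N=1, Z=0)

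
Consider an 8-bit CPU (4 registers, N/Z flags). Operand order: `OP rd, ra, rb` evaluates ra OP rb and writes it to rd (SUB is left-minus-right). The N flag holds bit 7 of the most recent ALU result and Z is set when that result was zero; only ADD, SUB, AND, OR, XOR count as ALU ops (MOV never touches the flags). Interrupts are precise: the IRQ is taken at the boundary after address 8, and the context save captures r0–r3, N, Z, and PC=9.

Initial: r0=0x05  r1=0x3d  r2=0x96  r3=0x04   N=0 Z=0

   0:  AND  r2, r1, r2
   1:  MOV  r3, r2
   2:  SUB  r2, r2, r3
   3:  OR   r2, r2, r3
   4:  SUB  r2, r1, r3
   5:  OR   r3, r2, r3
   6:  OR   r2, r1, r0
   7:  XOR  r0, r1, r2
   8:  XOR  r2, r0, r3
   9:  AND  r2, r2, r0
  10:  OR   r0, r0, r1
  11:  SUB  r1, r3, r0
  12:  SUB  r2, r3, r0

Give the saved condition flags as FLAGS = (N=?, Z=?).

after  0: r0=0x05 r1=0x3d r2=0x14 r3=0x04  N=0 Z=0
after  1: r0=0x05 r1=0x3d r2=0x14 r3=0x14  N=0 Z=0
after  2: r0=0x05 r1=0x3d r2=0x00 r3=0x14  N=0 Z=1
after  3: r0=0x05 r1=0x3d r2=0x14 r3=0x14  N=0 Z=0
after  4: r0=0x05 r1=0x3d r2=0x29 r3=0x14  N=0 Z=0
after  5: r0=0x05 r1=0x3d r2=0x29 r3=0x3d  N=0 Z=0
after  6: r0=0x05 r1=0x3d r2=0x3d r3=0x3d  N=0 Z=0
after  7: r0=0x00 r1=0x3d r2=0x3d r3=0x3d  N=0 Z=1
after  8: r0=0x00 r1=0x3d r2=0x3d r3=0x3d  N=0 Z=0
-- IRQ taken; context saved, return-PC = 9 --

FLAGS = (N=0, Z=0)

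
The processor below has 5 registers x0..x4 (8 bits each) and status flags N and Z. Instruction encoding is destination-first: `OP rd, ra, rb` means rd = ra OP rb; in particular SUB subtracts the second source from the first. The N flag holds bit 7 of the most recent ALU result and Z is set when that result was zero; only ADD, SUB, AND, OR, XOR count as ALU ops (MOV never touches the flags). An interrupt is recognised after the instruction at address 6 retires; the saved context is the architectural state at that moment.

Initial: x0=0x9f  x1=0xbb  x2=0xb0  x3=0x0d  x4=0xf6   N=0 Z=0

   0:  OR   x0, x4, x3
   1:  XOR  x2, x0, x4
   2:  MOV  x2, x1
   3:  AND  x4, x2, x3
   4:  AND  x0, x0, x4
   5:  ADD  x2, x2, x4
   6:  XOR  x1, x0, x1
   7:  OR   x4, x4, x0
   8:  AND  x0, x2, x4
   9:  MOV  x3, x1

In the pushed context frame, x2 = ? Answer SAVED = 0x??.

after  0: x0=0xff x1=0xbb x2=0xb0 x3=0x0d x4=0xf6  N=1 Z=0
after  1: x0=0xff x1=0xbb x2=0x09 x3=0x0d x4=0xf6  N=0 Z=0
after  2: x0=0xff x1=0xbb x2=0xbb x3=0x0d x4=0xf6  N=0 Z=0
after  3: x0=0xff x1=0xbb x2=0xbb x3=0x0d x4=0x09  N=0 Z=0
after  4: x0=0x09 x1=0xbb x2=0xbb x3=0x0d x4=0x09  N=0 Z=0
after  5: x0=0x09 x1=0xbb x2=0xc4 x3=0x0d x4=0x09  N=1 Z=0
after  6: x0=0x09 x1=0xb2 x2=0xc4 x3=0x0d x4=0x09  N=1 Z=0
-- IRQ taken; context saved, return-PC = 7 --

SAVED = 0xc4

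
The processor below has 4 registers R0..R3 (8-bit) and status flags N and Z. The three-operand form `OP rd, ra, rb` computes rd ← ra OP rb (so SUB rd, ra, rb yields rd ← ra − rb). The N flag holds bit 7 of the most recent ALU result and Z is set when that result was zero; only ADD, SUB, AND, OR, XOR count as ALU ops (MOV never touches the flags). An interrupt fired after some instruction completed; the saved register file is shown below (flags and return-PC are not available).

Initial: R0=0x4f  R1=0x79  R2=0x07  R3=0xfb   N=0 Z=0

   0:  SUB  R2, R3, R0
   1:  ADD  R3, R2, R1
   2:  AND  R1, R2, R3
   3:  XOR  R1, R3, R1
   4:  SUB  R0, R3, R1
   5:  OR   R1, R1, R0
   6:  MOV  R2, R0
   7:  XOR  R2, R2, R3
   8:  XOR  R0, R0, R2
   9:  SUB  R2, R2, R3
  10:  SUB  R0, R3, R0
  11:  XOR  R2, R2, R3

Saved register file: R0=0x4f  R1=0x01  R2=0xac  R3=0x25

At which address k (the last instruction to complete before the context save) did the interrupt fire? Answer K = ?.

K = 3

after  0: R0=0x4f R1=0x79 R2=0xac R3=0xfb  N=1 Z=0
after  1: R0=0x4f R1=0x79 R2=0xac R3=0x25  N=0 Z=0
after  2: R0=0x4f R1=0x24 R2=0xac R3=0x25  N=0 Z=0
after  3: R0=0x4f R1=0x01 R2=0xac R3=0x25  N=0 Z=0
-- IRQ taken; context saved, return-PC = 4 --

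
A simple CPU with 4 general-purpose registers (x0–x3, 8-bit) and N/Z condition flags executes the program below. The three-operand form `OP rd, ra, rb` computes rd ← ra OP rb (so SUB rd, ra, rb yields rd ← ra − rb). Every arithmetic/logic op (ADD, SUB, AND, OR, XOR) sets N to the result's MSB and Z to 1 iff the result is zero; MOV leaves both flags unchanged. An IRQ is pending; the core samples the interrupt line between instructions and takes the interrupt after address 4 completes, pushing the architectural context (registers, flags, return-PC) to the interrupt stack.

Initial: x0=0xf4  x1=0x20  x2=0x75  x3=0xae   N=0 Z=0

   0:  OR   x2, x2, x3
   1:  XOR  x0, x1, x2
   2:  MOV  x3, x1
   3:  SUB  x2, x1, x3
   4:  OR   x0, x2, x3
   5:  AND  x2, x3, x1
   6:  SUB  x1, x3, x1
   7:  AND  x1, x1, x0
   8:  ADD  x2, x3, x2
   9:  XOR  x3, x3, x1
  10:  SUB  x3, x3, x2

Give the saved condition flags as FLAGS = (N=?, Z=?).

after  0: x0=0xf4 x1=0x20 x2=0xff x3=0xae  N=1 Z=0
after  1: x0=0xdf x1=0x20 x2=0xff x3=0xae  N=1 Z=0
after  2: x0=0xdf x1=0x20 x2=0xff x3=0x20  N=1 Z=0
after  3: x0=0xdf x1=0x20 x2=0x00 x3=0x20  N=0 Z=1
after  4: x0=0x20 x1=0x20 x2=0x00 x3=0x20  N=0 Z=0
-- IRQ taken; context saved, return-PC = 5 --

FLAGS = (N=0, Z=0)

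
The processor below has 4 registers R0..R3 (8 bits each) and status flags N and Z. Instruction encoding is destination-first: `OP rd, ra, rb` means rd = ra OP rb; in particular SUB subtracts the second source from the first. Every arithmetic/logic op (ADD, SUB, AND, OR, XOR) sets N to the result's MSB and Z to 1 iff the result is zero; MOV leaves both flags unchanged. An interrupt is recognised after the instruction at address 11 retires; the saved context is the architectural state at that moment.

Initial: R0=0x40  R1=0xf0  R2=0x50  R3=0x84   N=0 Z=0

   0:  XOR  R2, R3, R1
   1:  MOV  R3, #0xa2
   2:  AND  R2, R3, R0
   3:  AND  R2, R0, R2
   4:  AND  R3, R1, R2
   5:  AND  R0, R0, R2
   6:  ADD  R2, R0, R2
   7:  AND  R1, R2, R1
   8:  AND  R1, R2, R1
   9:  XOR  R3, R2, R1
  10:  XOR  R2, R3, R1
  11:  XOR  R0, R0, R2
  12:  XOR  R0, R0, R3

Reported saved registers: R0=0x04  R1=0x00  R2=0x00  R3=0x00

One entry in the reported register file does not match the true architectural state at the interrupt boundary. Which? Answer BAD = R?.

BAD = R0

after  0: R0=0x40 R1=0xf0 R2=0x74 R3=0x84  N=0 Z=0
after  1: R0=0x40 R1=0xf0 R2=0x74 R3=0xa2  N=0 Z=0
after  2: R0=0x40 R1=0xf0 R2=0x00 R3=0xa2  N=0 Z=1
after  3: R0=0x40 R1=0xf0 R2=0x00 R3=0xa2  N=0 Z=1
after  4: R0=0x40 R1=0xf0 R2=0x00 R3=0x00  N=0 Z=1
after  5: R0=0x00 R1=0xf0 R2=0x00 R3=0x00  N=0 Z=1
after  6: R0=0x00 R1=0xf0 R2=0x00 R3=0x00  N=0 Z=1
after  7: R0=0x00 R1=0x00 R2=0x00 R3=0x00  N=0 Z=1
after  8: R0=0x00 R1=0x00 R2=0x00 R3=0x00  N=0 Z=1
after  9: R0=0x00 R1=0x00 R2=0x00 R3=0x00  N=0 Z=1
after 10: R0=0x00 R1=0x00 R2=0x00 R3=0x00  N=0 Z=1
after 11: R0=0x00 R1=0x00 R2=0x00 R3=0x00  N=0 Z=1
-- IRQ taken; context saved, return-PC = 12 --
mismatch: R0: reported 0x04 vs actual 0x00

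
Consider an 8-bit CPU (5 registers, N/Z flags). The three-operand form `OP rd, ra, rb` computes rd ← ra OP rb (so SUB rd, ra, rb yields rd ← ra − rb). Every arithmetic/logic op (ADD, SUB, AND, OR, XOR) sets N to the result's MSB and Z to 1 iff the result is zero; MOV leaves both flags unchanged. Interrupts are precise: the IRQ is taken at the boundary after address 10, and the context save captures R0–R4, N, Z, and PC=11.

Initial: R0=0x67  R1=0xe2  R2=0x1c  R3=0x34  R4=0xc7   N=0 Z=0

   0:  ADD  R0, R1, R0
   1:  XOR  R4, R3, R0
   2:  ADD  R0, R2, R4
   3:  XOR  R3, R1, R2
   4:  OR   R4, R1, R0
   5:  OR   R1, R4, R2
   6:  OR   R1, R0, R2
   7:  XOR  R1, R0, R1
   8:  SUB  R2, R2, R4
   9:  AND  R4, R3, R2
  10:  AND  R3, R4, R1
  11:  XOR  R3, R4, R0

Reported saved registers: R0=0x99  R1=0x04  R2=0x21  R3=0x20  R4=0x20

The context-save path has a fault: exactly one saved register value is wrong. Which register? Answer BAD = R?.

BAD = R3

after  0: R0=0x49 R1=0xe2 R2=0x1c R3=0x34 R4=0xc7  N=0 Z=0
after  1: R0=0x49 R1=0xe2 R2=0x1c R3=0x34 R4=0x7d  N=0 Z=0
after  2: R0=0x99 R1=0xe2 R2=0x1c R3=0x34 R4=0x7d  N=1 Z=0
after  3: R0=0x99 R1=0xe2 R2=0x1c R3=0xfe R4=0x7d  N=1 Z=0
after  4: R0=0x99 R1=0xe2 R2=0x1c R3=0xfe R4=0xfb  N=1 Z=0
after  5: R0=0x99 R1=0xff R2=0x1c R3=0xfe R4=0xfb  N=1 Z=0
after  6: R0=0x99 R1=0x9d R2=0x1c R3=0xfe R4=0xfb  N=1 Z=0
after  7: R0=0x99 R1=0x04 R2=0x1c R3=0xfe R4=0xfb  N=0 Z=0
after  8: R0=0x99 R1=0x04 R2=0x21 R3=0xfe R4=0xfb  N=0 Z=0
after  9: R0=0x99 R1=0x04 R2=0x21 R3=0xfe R4=0x20  N=0 Z=0
after 10: R0=0x99 R1=0x04 R2=0x21 R3=0x00 R4=0x20  N=0 Z=1
-- IRQ taken; context saved, return-PC = 11 --
mismatch: R3: reported 0x20 vs actual 0x00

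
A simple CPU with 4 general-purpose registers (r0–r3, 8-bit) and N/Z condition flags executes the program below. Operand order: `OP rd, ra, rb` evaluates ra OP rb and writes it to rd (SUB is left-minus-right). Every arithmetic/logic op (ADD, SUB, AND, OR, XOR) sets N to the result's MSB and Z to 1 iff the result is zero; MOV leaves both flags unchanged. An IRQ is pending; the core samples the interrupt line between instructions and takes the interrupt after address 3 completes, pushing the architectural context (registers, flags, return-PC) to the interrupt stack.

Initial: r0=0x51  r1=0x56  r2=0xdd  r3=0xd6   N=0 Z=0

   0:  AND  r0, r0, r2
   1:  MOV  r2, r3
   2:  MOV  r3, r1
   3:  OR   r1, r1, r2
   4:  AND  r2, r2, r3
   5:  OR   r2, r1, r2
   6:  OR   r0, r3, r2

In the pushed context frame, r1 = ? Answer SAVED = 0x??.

SAVED = 0xd6

after  0: r0=0x51 r1=0x56 r2=0xdd r3=0xd6  N=0 Z=0
after  1: r0=0x51 r1=0x56 r2=0xd6 r3=0xd6  N=0 Z=0
after  2: r0=0x51 r1=0x56 r2=0xd6 r3=0x56  N=0 Z=0
after  3: r0=0x51 r1=0xd6 r2=0xd6 r3=0x56  N=1 Z=0
-- IRQ taken; context saved, return-PC = 4 --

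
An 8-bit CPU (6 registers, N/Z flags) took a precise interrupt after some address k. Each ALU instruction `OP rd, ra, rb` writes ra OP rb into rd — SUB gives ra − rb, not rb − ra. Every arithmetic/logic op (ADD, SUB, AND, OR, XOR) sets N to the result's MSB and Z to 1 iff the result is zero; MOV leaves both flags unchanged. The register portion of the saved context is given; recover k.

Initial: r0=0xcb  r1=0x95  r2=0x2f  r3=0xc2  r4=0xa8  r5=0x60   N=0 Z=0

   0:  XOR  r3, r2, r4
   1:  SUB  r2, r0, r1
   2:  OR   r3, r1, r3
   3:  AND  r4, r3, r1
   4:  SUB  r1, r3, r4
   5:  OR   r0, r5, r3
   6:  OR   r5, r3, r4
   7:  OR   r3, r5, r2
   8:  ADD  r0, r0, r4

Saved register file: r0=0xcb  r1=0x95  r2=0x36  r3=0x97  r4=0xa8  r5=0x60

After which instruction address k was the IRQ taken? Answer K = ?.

K = 2

after  0: r0=0xcb r1=0x95 r2=0x2f r3=0x87 r4=0xa8 r5=0x60  N=1 Z=0
after  1: r0=0xcb r1=0x95 r2=0x36 r3=0x87 r4=0xa8 r5=0x60  N=0 Z=0
after  2: r0=0xcb r1=0x95 r2=0x36 r3=0x97 r4=0xa8 r5=0x60  N=1 Z=0
-- IRQ taken; context saved, return-PC = 3 --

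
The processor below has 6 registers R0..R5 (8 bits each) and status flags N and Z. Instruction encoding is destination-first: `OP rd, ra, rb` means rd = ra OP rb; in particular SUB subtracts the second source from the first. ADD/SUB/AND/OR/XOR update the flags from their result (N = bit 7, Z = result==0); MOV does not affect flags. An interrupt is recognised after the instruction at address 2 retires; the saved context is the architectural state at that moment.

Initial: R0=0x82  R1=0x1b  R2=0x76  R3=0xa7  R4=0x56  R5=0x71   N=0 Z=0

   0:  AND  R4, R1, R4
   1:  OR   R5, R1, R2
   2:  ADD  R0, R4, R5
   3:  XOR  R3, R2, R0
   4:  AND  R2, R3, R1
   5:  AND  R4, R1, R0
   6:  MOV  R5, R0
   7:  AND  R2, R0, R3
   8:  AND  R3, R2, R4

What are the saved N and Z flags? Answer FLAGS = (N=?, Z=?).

after  0: R0=0x82 R1=0x1b R2=0x76 R3=0xa7 R4=0x12 R5=0x71  N=0 Z=0
after  1: R0=0x82 R1=0x1b R2=0x76 R3=0xa7 R4=0x12 R5=0x7f  N=0 Z=0
after  2: R0=0x91 R1=0x1b R2=0x76 R3=0xa7 R4=0x12 R5=0x7f  N=1 Z=0
-- IRQ taken; context saved, return-PC = 3 --

FLAGS = (N=1, Z=0)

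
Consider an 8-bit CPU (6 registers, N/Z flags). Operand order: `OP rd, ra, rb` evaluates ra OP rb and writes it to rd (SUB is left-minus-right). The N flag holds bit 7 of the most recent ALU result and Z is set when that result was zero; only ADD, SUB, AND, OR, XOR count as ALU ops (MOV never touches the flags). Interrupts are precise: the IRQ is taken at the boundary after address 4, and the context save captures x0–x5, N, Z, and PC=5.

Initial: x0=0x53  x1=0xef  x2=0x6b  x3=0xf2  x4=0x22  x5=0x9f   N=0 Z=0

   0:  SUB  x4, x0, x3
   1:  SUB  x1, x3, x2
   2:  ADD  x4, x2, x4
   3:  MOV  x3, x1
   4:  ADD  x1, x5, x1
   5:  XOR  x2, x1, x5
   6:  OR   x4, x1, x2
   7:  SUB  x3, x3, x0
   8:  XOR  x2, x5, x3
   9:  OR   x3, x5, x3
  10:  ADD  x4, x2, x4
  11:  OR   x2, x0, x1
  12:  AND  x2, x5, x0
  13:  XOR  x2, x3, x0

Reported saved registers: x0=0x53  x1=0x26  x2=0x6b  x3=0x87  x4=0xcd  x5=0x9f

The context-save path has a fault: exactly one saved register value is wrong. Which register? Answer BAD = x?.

after  0: x0=0x53 x1=0xef x2=0x6b x3=0xf2 x4=0x61 x5=0x9f  N=0 Z=0
after  1: x0=0x53 x1=0x87 x2=0x6b x3=0xf2 x4=0x61 x5=0x9f  N=1 Z=0
after  2: x0=0x53 x1=0x87 x2=0x6b x3=0xf2 x4=0xcc x5=0x9f  N=1 Z=0
after  3: x0=0x53 x1=0x87 x2=0x6b x3=0x87 x4=0xcc x5=0x9f  N=1 Z=0
after  4: x0=0x53 x1=0x26 x2=0x6b x3=0x87 x4=0xcc x5=0x9f  N=0 Z=0
-- IRQ taken; context saved, return-PC = 5 --
mismatch: x4: reported 0xcd vs actual 0xcc

BAD = x4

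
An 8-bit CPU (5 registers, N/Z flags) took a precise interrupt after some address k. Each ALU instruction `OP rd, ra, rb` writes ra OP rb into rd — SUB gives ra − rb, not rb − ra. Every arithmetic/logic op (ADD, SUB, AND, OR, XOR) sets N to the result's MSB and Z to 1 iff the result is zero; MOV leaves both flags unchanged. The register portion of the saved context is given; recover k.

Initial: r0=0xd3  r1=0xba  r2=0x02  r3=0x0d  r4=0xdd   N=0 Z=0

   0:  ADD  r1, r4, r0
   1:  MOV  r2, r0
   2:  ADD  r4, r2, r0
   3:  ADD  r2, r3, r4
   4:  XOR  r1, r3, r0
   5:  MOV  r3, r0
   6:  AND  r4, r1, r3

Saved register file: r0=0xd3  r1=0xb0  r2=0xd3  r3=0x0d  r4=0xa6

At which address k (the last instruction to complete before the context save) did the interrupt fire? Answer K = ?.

K = 2

after  0: r0=0xd3 r1=0xb0 r2=0x02 r3=0x0d r4=0xdd  N=1 Z=0
after  1: r0=0xd3 r1=0xb0 r2=0xd3 r3=0x0d r4=0xdd  N=1 Z=0
after  2: r0=0xd3 r1=0xb0 r2=0xd3 r3=0x0d r4=0xa6  N=1 Z=0
-- IRQ taken; context saved, return-PC = 3 --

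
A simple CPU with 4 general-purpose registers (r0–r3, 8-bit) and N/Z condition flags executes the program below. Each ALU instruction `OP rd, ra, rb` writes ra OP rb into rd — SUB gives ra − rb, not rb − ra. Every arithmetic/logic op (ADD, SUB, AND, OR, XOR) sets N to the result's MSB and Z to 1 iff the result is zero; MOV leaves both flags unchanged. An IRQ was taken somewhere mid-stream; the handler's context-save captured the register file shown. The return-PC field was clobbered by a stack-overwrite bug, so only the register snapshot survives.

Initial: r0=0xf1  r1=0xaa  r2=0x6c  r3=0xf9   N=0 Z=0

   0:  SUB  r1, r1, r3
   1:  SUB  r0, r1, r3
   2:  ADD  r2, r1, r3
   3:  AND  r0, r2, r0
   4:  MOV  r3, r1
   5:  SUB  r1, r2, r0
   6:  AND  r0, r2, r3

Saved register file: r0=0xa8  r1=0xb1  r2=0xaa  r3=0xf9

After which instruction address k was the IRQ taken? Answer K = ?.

after  0: r0=0xf1 r1=0xb1 r2=0x6c r3=0xf9  N=1 Z=0
after  1: r0=0xb8 r1=0xb1 r2=0x6c r3=0xf9  N=1 Z=0
after  2: r0=0xb8 r1=0xb1 r2=0xaa r3=0xf9  N=1 Z=0
after  3: r0=0xa8 r1=0xb1 r2=0xaa r3=0xf9  N=1 Z=0
-- IRQ taken; context saved, return-PC = 4 --

K = 3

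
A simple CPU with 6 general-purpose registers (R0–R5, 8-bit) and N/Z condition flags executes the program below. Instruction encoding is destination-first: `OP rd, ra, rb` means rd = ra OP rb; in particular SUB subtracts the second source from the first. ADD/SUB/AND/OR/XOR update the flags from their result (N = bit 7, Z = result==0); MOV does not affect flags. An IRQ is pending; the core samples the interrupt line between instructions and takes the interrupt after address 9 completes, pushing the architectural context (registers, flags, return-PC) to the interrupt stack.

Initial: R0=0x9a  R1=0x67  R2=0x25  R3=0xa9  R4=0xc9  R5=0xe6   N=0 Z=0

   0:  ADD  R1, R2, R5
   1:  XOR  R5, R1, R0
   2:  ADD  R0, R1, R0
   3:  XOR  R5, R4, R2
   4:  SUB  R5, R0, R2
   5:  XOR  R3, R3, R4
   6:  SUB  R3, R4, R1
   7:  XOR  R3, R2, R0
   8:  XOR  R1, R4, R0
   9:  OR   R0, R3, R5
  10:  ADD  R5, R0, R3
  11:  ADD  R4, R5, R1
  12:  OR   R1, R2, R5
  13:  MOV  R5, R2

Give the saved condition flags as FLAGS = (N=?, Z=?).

after  0: R0=0x9a R1=0x0b R2=0x25 R3=0xa9 R4=0xc9 R5=0xe6  N=0 Z=0
after  1: R0=0x9a R1=0x0b R2=0x25 R3=0xa9 R4=0xc9 R5=0x91  N=1 Z=0
after  2: R0=0xa5 R1=0x0b R2=0x25 R3=0xa9 R4=0xc9 R5=0x91  N=1 Z=0
after  3: R0=0xa5 R1=0x0b R2=0x25 R3=0xa9 R4=0xc9 R5=0xec  N=1 Z=0
after  4: R0=0xa5 R1=0x0b R2=0x25 R3=0xa9 R4=0xc9 R5=0x80  N=1 Z=0
after  5: R0=0xa5 R1=0x0b R2=0x25 R3=0x60 R4=0xc9 R5=0x80  N=0 Z=0
after  6: R0=0xa5 R1=0x0b R2=0x25 R3=0xbe R4=0xc9 R5=0x80  N=1 Z=0
after  7: R0=0xa5 R1=0x0b R2=0x25 R3=0x80 R4=0xc9 R5=0x80  N=1 Z=0
after  8: R0=0xa5 R1=0x6c R2=0x25 R3=0x80 R4=0xc9 R5=0x80  N=0 Z=0
after  9: R0=0x80 R1=0x6c R2=0x25 R3=0x80 R4=0xc9 R5=0x80  N=1 Z=0
-- IRQ taken; context saved, return-PC = 10 --

FLAGS = (N=1, Z=0)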